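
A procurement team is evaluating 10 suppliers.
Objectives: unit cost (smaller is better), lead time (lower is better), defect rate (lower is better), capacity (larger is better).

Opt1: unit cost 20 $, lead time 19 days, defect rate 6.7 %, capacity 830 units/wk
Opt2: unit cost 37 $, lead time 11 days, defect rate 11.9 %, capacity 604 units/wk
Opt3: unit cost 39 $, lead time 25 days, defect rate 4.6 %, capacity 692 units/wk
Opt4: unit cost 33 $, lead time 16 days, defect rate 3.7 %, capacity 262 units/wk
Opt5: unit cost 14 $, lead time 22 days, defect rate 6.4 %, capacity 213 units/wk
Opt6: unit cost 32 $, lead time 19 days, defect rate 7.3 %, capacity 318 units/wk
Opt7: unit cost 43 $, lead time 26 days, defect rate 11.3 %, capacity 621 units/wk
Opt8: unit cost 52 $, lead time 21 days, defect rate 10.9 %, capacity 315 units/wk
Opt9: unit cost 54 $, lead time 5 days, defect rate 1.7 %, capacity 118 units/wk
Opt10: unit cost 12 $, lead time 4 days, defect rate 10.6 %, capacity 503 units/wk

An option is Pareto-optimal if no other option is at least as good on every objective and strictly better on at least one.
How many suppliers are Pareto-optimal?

Opt1: not dominated (best capacity).
Opt2: not dominated.
Opt3: not dominated.
Opt4: not dominated.
Opt5: not dominated.
Opt6: dominated by Opt1 (unit cost 20≤32, lead time 19≤19, defect rate 6.7≤7.3, capacity 830≥318).
Opt7: dominated by Opt1 (unit cost 20≤43, lead time 19≤26, defect rate 6.7≤11.3, capacity 830≥621).
Opt8: dominated by Opt1 (unit cost 20≤52, lead time 19≤21, defect rate 6.7≤10.9, capacity 830≥315).
Opt9: not dominated (best defect rate).
Opt10: not dominated (best unit cost).
Pareto-optimal: Opt1, Opt2, Opt3, Opt4, Opt5, Opt9, Opt10 → 7.

7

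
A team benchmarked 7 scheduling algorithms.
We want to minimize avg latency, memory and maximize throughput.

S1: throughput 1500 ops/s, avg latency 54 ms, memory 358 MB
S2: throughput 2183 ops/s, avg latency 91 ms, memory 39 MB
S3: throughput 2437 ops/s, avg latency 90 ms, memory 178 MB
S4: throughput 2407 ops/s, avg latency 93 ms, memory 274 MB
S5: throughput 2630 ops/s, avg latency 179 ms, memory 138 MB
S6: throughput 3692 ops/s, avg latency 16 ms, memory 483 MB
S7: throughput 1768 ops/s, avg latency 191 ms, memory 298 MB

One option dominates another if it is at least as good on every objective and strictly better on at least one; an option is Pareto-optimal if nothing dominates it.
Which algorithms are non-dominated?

S1: not dominated.
S2: not dominated (best memory).
S3: not dominated.
S4: dominated by S3 (throughput 2437≥2407, avg latency 90≤93, memory 178≤274).
S5: not dominated.
S6: not dominated (best throughput).
S7: dominated by S2 (throughput 2183≥1768, avg latency 91≤191, memory 39≤298).

S1, S2, S3, S5, S6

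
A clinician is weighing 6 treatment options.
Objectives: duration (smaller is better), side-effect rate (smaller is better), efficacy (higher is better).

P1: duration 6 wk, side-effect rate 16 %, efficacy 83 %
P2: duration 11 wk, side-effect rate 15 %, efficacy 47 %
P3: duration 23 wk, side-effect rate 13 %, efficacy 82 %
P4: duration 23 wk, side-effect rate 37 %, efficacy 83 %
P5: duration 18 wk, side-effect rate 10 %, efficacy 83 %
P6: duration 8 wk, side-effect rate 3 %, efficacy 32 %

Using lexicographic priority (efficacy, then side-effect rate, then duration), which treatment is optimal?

First maximize efficacy: best is 83, kept {P1, P4, P5}.
Then minimize side-effect rate: best is 10, kept {P5}.

P5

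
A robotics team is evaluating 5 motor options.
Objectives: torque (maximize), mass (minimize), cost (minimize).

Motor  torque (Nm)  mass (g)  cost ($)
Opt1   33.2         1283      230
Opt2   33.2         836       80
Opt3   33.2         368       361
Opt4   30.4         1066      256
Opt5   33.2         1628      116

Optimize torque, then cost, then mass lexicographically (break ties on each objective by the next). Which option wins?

Opt2

First maximize torque: best is 33.2, kept {Opt1, Opt2, Opt3, Opt5}.
Then minimize cost: best is 80, kept {Opt2}.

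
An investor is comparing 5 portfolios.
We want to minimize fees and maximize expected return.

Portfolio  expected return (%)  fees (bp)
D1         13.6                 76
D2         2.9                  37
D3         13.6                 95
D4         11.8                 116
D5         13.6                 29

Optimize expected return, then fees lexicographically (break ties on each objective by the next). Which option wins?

First maximize expected return: best is 13.6, kept {D1, D3, D5}.
Then minimize fees: best is 29, kept {D5}.

D5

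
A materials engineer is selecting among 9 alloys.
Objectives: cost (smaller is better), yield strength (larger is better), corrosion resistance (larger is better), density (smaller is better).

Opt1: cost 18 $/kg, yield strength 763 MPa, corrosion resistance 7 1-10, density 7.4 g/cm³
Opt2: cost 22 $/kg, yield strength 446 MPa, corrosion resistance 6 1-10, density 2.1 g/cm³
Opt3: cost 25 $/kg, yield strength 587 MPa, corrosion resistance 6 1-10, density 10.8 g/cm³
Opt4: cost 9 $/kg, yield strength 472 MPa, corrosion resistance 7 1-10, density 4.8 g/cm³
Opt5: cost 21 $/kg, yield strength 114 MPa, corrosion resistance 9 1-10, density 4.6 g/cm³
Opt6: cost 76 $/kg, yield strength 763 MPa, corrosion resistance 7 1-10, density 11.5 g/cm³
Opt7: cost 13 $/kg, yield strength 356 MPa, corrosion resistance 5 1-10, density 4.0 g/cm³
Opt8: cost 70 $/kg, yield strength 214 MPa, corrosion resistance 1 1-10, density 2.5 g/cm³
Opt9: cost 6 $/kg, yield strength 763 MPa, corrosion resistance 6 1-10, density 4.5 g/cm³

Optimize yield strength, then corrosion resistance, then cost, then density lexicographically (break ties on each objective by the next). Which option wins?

First maximize yield strength: best is 763, kept {Opt1, Opt6, Opt9}.
Then maximize corrosion resistance: best is 7, kept {Opt1, Opt6}.
Then minimize cost: best is 18, kept {Opt1}.

Opt1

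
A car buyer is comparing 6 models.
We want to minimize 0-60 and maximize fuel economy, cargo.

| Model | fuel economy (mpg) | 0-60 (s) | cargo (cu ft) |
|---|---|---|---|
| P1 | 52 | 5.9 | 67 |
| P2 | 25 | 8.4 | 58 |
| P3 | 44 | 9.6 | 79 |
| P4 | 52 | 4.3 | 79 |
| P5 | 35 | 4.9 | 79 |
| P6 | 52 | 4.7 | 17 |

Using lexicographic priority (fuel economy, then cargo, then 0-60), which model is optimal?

First maximize fuel economy: best is 52, kept {P1, P4, P6}.
Then maximize cargo: best is 79, kept {P4}.

P4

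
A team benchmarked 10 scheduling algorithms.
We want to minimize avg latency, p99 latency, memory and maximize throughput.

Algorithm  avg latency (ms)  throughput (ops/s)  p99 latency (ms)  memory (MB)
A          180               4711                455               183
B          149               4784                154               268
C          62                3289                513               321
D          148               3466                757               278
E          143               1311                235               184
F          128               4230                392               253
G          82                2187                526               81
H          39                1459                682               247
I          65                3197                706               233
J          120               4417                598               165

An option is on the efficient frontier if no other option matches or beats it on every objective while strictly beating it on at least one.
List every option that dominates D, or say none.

F: avg latency 128≤148, throughput 4230≥3466, p99 latency 392≤757, memory 253≤278 — dominates D.
J: avg latency 120≤148, throughput 4417≥3466, p99 latency 598≤757, memory 165≤278 — dominates D.
Others (A, B, C, E, G, H, I) are each worse than D on at least one objective.

F, J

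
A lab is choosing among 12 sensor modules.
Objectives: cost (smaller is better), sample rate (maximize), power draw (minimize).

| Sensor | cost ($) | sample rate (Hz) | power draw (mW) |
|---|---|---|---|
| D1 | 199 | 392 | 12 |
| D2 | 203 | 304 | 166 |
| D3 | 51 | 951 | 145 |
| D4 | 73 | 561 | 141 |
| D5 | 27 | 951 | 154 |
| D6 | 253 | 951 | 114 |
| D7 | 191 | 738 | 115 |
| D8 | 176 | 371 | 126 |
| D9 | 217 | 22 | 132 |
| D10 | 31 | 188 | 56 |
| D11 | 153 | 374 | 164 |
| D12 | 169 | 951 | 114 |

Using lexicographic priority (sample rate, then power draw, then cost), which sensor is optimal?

D12

First maximize sample rate: best is 951, kept {D3, D5, D6, D12}.
Then minimize power draw: best is 114, kept {D6, D12}.
Then minimize cost: best is 169, kept {D12}.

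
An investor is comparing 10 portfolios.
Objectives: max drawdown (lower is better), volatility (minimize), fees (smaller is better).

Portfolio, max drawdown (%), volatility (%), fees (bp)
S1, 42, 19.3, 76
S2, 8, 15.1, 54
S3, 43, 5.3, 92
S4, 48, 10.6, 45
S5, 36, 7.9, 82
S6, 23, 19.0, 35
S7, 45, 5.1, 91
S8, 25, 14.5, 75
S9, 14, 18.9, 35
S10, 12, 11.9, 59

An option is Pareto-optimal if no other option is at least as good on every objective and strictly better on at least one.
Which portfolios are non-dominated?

S2, S3, S4, S5, S7, S9, S10

S1: dominated by S2 (max drawdown 8≤42, volatility 15.1≤19.3, fees 54≤76).
S2: not dominated (best max drawdown).
S3: not dominated.
S4: not dominated.
S5: not dominated.
S6: dominated by S9 (max drawdown 14≤23, volatility 18.9≤19.0, fees 35≤35).
S7: not dominated (best volatility).
S8: dominated by S10 (max drawdown 12≤25, volatility 11.9≤14.5, fees 59≤75).
S9: not dominated.
S10: not dominated.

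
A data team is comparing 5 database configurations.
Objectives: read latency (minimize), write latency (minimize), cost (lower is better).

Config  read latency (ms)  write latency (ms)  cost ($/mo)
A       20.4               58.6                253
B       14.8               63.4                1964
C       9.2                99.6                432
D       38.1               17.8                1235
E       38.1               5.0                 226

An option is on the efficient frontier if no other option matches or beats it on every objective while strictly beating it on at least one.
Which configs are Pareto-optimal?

A, B, C, E

A: not dominated.
B: not dominated.
C: not dominated (best read latency).
D: dominated by E (read latency 38.1≤38.1, write latency 5.0≤17.8, cost 226≤1235).
E: not dominated (best write latency).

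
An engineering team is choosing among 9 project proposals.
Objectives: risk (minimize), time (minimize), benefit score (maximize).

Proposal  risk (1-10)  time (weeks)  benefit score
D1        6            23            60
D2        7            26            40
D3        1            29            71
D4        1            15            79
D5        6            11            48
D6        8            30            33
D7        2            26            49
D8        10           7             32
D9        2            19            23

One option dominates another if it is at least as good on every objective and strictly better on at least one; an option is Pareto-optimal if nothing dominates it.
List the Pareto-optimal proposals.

D4, D5, D8

D1: dominated by D4 (risk 1≤6, time 15≤23, benefit score 79≥60).
D2: dominated by D1 (risk 6≤7, time 23≤26, benefit score 60≥40).
D3: dominated by D4 (risk 1≤1, time 15≤29, benefit score 79≥71).
D4: not dominated (best benefit score).
D5: not dominated.
D6: dominated by D1 (risk 6≤8, time 23≤30, benefit score 60≥33).
D7: dominated by D4 (risk 1≤2, time 15≤26, benefit score 79≥49).
D8: not dominated (best time).
D9: dominated by D4 (risk 1≤2, time 15≤19, benefit score 79≥23).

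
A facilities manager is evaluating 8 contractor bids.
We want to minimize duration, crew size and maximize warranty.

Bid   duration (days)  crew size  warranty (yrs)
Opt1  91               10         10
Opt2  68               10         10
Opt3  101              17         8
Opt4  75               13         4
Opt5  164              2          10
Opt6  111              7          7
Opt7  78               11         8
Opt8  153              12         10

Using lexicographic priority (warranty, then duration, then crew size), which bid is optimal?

Opt2

First maximize warranty: best is 10, kept {Opt1, Opt2, Opt5, Opt8}.
Then minimize duration: best is 68, kept {Opt2}.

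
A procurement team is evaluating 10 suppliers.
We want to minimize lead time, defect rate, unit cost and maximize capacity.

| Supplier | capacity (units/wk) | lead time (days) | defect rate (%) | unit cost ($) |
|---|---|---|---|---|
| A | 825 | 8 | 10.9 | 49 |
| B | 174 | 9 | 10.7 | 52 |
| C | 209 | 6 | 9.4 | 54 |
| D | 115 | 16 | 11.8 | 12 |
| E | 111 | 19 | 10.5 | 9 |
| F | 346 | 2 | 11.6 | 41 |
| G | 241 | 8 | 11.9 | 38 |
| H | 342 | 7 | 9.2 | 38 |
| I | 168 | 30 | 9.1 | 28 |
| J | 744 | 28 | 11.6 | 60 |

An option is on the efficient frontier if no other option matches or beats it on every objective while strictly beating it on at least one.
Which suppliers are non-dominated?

A, C, D, E, F, H, I

A: not dominated (best capacity).
B: dominated by H (capacity 342≥174, lead time 7≤9, defect rate 9.2≤10.7, unit cost 38≤52).
C: not dominated.
D: not dominated.
E: not dominated (best unit cost).
F: not dominated (best lead time).
G: dominated by H (capacity 342≥241, lead time 7≤8, defect rate 9.2≤11.9, unit cost 38≤38).
H: not dominated.
I: not dominated (best defect rate).
J: dominated by A (capacity 825≥744, lead time 8≤28, defect rate 10.9≤11.6, unit cost 49≤60).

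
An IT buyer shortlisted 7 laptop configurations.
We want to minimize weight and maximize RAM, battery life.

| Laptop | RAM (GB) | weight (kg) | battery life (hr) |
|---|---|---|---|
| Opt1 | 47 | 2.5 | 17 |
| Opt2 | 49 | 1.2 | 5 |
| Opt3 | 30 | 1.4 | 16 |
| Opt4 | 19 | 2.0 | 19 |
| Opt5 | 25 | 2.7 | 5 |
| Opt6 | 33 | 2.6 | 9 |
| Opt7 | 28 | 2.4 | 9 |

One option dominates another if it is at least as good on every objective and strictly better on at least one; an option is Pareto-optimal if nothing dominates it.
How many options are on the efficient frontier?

Opt1: not dominated.
Opt2: not dominated (best RAM).
Opt3: not dominated.
Opt4: not dominated (best battery life).
Opt5: dominated by Opt1 (RAM 47≥25, weight 2.5≤2.7, battery life 17≥5).
Opt6: dominated by Opt1 (RAM 47≥33, weight 2.5≤2.6, battery life 17≥9).
Opt7: dominated by Opt3 (RAM 30≥28, weight 1.4≤2.4, battery life 16≥9).
Pareto-optimal: Opt1, Opt2, Opt3, Opt4 → 4.

4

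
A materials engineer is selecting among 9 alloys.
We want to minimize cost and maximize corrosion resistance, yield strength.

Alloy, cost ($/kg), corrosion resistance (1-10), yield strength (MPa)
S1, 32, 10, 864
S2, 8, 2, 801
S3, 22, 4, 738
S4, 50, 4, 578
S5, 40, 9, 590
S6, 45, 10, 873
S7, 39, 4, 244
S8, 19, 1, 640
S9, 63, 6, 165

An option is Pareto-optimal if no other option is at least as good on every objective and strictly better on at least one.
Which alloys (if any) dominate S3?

none

S1: worse on cost (32 vs 22).
S2: worse on corrosion resistance (2 vs 4).
S4: worse on cost (50 vs 22).
S5: worse on cost (40 vs 22).
S6: worse on cost (45 vs 22).
S7: worse on cost (39 vs 22).
S8: worse on corrosion resistance (1 vs 4).
S9: worse on cost (63 vs 22).
No option dominates S3.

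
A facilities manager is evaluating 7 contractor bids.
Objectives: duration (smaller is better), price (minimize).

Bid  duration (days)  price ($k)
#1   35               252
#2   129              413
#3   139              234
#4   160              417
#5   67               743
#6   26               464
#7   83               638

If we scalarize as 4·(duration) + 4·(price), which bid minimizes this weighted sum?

#1

#1: 4·35 + 4·252 = 1148
#2: 4·129 + 4·413 = 2168
#3: 4·139 + 4·234 = 1492
#4: 4·160 + 4·417 = 2308
#5: 4·67 + 4·743 = 3240
#6: 4·26 + 4·464 = 1960
#7: 4·83 + 4·638 = 2884
Lowest: #1 at 1148.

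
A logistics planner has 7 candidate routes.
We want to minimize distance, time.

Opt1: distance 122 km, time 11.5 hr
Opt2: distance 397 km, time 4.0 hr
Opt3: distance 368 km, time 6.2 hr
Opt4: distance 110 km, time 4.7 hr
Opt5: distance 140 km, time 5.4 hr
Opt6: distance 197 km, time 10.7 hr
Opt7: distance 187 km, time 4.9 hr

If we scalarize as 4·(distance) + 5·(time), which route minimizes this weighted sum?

Opt1: 4·122 + 5·11.5 = 545.5
Opt2: 4·397 + 5·4.0 = 1608.0
Opt3: 4·368 + 5·6.2 = 1503.0
Opt4: 4·110 + 5·4.7 = 463.5
Opt5: 4·140 + 5·5.4 = 587.0
Opt6: 4·197 + 5·10.7 = 841.5
Opt7: 4·187 + 5·4.9 = 772.5
Lowest: Opt4 at 463.5.

Opt4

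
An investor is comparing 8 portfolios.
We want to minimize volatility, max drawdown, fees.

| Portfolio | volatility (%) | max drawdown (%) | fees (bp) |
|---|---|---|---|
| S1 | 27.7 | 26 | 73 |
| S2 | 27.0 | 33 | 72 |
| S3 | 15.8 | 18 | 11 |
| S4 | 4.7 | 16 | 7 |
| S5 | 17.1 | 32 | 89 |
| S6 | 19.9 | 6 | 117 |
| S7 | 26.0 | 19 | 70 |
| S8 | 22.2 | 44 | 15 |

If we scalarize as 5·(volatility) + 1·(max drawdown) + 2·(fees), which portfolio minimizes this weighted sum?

S4

S1: 5·27.7 + 1·26 + 2·73 = 310.5
S2: 5·27.0 + 1·33 + 2·72 = 312.0
S3: 5·15.8 + 1·18 + 2·11 = 119.0
S4: 5·4.7 + 1·16 + 2·7 = 53.5
S5: 5·17.1 + 1·32 + 2·89 = 295.5
S6: 5·19.9 + 1·6 + 2·117 = 339.5
S7: 5·26.0 + 1·19 + 2·70 = 289.0
S8: 5·22.2 + 1·44 + 2·15 = 185.0
Lowest: S4 at 53.5.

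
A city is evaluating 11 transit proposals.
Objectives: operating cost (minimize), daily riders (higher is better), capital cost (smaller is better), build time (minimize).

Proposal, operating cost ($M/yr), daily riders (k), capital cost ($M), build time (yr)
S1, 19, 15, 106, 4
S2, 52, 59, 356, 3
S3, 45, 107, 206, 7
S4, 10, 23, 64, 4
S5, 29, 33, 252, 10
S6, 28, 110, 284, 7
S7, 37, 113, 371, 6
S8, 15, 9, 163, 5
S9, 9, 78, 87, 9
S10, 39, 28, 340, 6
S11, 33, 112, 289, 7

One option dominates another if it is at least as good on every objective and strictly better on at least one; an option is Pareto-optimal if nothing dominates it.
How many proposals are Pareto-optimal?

8

S1: dominated by S4 (operating cost 10≤19, daily riders 23≥15, capital cost 64≤106, build time 4≤4).
S2: not dominated (best build time).
S3: not dominated.
S4: not dominated (best capital cost).
S5: dominated by S9 (operating cost 9≤29, daily riders 78≥33, capital cost 87≤252, build time 9≤10).
S6: not dominated.
S7: not dominated (best daily riders).
S8: dominated by S4 (operating cost 10≤15, daily riders 23≥9, capital cost 64≤163, build time 4≤5).
S9: not dominated (best operating cost).
S10: not dominated.
S11: not dominated.
Pareto-optimal: S2, S3, S4, S6, S7, S9, S10, S11 → 8.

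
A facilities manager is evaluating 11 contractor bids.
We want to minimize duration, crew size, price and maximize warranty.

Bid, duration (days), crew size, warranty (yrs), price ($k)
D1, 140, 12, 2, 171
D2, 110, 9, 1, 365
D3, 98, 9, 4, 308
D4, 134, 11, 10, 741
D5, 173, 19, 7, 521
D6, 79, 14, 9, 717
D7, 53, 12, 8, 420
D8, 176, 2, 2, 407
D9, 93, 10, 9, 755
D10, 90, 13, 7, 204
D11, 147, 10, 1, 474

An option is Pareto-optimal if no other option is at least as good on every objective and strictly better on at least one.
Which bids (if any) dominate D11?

D2: duration 110≤147, crew size 9≤10, warranty 1≥1, price 365≤474 — dominates D11.
D3: duration 98≤147, crew size 9≤10, warranty 4≥1, price 308≤474 — dominates D11.
Others (D1, D4, D5, D6, D7, D8, D9, D10) are each worse than D11 on at least one objective.

D2, D3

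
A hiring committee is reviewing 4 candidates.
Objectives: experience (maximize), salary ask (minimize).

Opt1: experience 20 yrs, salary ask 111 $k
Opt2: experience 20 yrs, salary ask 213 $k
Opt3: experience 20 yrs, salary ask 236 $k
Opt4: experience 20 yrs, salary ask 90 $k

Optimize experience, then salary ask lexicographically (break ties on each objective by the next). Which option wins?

Opt4

First maximize experience: best is 20, kept {Opt1, Opt2, Opt3, Opt4}.
Then minimize salary ask: best is 90, kept {Opt4}.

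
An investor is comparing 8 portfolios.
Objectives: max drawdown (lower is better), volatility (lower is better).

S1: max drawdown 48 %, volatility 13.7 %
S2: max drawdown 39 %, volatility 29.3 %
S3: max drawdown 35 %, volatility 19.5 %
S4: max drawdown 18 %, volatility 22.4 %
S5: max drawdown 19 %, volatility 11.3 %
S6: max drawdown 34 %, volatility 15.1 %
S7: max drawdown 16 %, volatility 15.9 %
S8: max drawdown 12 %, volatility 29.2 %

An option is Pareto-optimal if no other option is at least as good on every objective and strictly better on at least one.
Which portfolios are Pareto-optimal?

S1: dominated by S5 (max drawdown 19≤48, volatility 11.3≤13.7).
S2: dominated by S3 (max drawdown 35≤39, volatility 19.5≤29.3).
S3: dominated by S5 (max drawdown 19≤35, volatility 11.3≤19.5).
S4: dominated by S7 (max drawdown 16≤18, volatility 15.9≤22.4).
S5: not dominated (best volatility).
S6: dominated by S5 (max drawdown 19≤34, volatility 11.3≤15.1).
S7: not dominated.
S8: not dominated (best max drawdown).

S5, S7, S8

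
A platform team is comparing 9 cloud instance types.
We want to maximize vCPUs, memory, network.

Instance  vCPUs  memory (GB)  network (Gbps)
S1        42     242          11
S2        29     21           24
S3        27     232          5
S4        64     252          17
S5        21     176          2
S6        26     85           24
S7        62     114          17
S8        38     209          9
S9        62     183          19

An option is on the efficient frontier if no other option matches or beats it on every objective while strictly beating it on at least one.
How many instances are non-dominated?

S1: dominated by S4 (vCPUs 64≥42, memory 252≥242, network 17≥11).
S2: not dominated.
S3: dominated by S1 (vCPUs 42≥27, memory 242≥232, network 11≥5).
S4: not dominated (best vCPUs).
S5: dominated by S1 (vCPUs 42≥21, memory 242≥176, network 11≥2).
S6: not dominated.
S7: dominated by S4 (vCPUs 64≥62, memory 252≥114, network 17≥17).
S8: dominated by S1 (vCPUs 42≥38, memory 242≥209, network 11≥9).
S9: not dominated.
Pareto-optimal: S2, S4, S6, S9 → 4.

4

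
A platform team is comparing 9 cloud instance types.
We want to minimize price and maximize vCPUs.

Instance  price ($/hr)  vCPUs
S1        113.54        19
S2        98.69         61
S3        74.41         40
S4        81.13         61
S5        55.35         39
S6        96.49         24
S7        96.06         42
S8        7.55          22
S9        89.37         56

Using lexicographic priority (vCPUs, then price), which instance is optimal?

S4

First maximize vCPUs: best is 61, kept {S2, S4}.
Then minimize price: best is 81.13, kept {S4}.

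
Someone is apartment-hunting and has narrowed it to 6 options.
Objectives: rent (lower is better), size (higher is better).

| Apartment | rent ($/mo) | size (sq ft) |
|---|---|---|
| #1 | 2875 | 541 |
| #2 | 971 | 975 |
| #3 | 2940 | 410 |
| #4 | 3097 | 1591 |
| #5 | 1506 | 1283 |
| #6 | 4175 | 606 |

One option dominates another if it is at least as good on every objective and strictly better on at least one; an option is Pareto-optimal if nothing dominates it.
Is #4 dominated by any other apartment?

#1: worse on size (541 vs 1591).
#2: worse on size (975 vs 1591).
#3: worse on size (410 vs 1591).
#5: worse on size (1283 vs 1591).
#6: worse on rent (4175 vs 3097).
No option is at least as good as #4 on every objective and strictly better on one.

No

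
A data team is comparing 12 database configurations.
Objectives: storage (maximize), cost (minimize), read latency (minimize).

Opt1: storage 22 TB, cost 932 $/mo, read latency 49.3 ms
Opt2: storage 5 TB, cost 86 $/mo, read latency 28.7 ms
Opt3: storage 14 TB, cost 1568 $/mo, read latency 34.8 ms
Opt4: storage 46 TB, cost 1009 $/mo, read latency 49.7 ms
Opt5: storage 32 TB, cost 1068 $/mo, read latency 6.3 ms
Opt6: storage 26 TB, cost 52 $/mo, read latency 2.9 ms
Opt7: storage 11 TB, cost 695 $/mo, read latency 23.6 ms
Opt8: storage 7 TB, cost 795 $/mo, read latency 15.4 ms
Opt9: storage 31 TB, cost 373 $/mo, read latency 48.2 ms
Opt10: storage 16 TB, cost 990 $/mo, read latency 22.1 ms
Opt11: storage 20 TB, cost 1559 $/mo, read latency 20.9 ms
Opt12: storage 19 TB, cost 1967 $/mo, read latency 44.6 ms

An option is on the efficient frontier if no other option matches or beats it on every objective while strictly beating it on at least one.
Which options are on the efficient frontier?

Opt1: dominated by Opt6 (storage 26≥22, cost 52≤932, read latency 2.9≤49.3).
Opt2: dominated by Opt6 (storage 26≥5, cost 52≤86, read latency 2.9≤28.7).
Opt3: dominated by Opt5 (storage 32≥14, cost 1068≤1568, read latency 6.3≤34.8).
Opt4: not dominated (best storage).
Opt5: not dominated.
Opt6: not dominated (best cost).
Opt7: dominated by Opt6 (storage 26≥11, cost 52≤695, read latency 2.9≤23.6).
Opt8: dominated by Opt6 (storage 26≥7, cost 52≤795, read latency 2.9≤15.4).
Opt9: not dominated.
Opt10: dominated by Opt6 (storage 26≥16, cost 52≤990, read latency 2.9≤22.1).
Opt11: dominated by Opt5 (storage 32≥20, cost 1068≤1559, read latency 6.3≤20.9).
Opt12: dominated by Opt5 (storage 32≥19, cost 1068≤1967, read latency 6.3≤44.6).

Opt4, Opt5, Opt6, Opt9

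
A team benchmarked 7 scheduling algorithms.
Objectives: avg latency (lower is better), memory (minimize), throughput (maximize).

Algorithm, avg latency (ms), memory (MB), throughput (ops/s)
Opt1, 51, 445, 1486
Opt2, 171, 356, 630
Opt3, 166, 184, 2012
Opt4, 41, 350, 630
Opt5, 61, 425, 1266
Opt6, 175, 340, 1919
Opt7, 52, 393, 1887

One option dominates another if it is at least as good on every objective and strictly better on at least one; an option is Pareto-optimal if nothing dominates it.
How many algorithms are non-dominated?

Opt1: not dominated.
Opt2: dominated by Opt3 (avg latency 166≤171, memory 184≤356, throughput 2012≥630).
Opt3: not dominated (best memory).
Opt4: not dominated (best avg latency).
Opt5: dominated by Opt7 (avg latency 52≤61, memory 393≤425, throughput 1887≥1266).
Opt6: dominated by Opt3 (avg latency 166≤175, memory 184≤340, throughput 2012≥1919).
Opt7: not dominated.
Pareto-optimal: Opt1, Opt3, Opt4, Opt7 → 4.

4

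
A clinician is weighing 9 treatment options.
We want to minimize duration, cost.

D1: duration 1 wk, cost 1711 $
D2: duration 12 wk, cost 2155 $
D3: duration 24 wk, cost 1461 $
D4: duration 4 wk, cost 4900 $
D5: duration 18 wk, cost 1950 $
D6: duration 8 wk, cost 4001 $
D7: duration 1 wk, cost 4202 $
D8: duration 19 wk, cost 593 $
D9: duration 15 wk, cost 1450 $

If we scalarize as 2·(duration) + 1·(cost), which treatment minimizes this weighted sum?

D8

D1: 2·1 + 1·1711 = 1713
D2: 2·12 + 1·2155 = 2179
D3: 2·24 + 1·1461 = 1509
D4: 2·4 + 1·4900 = 4908
D5: 2·18 + 1·1950 = 1986
D6: 2·8 + 1·4001 = 4017
D7: 2·1 + 1·4202 = 4204
D8: 2·19 + 1·593 = 631
D9: 2·15 + 1·1450 = 1480
Lowest: D8 at 631.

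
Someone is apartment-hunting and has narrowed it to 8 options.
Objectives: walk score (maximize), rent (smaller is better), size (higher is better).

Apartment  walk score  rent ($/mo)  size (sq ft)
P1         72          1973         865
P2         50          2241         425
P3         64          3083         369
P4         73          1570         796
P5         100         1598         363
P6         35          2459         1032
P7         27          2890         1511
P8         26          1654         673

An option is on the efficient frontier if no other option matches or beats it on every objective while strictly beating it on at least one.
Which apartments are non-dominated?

P1, P4, P5, P6, P7

P1: not dominated.
P2: dominated by P1 (walk score 72≥50, rent 1973≤2241, size 865≥425).
P3: dominated by P1 (walk score 72≥64, rent 1973≤3083, size 865≥369).
P4: not dominated (best rent).
P5: not dominated (best walk score).
P6: not dominated.
P7: not dominated (best size).
P8: dominated by P4 (walk score 73≥26, rent 1570≤1654, size 796≥673).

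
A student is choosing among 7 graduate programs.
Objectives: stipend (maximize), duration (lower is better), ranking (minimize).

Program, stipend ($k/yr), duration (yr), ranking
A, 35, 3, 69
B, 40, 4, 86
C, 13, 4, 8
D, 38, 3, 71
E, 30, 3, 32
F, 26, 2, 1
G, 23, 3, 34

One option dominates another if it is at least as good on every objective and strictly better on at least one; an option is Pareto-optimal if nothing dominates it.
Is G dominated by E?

Yes

E vs G: stipend 30≥23, duration 3≤3, ranking 32≤34 — E is at least as good on every objective with at least one strict improvement.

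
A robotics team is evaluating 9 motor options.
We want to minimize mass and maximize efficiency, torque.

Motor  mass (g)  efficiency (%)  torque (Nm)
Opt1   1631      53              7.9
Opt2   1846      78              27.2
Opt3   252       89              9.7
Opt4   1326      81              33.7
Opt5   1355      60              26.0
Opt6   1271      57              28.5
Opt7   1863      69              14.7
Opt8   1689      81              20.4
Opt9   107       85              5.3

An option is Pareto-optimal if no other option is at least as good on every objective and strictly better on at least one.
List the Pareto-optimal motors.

Opt3, Opt4, Opt6, Opt9

Opt1: dominated by Opt3 (mass 252≤1631, efficiency 89≥53, torque 9.7≥7.9).
Opt2: dominated by Opt4 (mass 1326≤1846, efficiency 81≥78, torque 33.7≥27.2).
Opt3: not dominated (best efficiency).
Opt4: not dominated (best torque).
Opt5: dominated by Opt4 (mass 1326≤1355, efficiency 81≥60, torque 33.7≥26.0).
Opt6: not dominated.
Opt7: dominated by Opt2 (mass 1846≤1863, efficiency 78≥69, torque 27.2≥14.7).
Opt8: dominated by Opt4 (mass 1326≤1689, efficiency 81≥81, torque 33.7≥20.4).
Opt9: not dominated (best mass).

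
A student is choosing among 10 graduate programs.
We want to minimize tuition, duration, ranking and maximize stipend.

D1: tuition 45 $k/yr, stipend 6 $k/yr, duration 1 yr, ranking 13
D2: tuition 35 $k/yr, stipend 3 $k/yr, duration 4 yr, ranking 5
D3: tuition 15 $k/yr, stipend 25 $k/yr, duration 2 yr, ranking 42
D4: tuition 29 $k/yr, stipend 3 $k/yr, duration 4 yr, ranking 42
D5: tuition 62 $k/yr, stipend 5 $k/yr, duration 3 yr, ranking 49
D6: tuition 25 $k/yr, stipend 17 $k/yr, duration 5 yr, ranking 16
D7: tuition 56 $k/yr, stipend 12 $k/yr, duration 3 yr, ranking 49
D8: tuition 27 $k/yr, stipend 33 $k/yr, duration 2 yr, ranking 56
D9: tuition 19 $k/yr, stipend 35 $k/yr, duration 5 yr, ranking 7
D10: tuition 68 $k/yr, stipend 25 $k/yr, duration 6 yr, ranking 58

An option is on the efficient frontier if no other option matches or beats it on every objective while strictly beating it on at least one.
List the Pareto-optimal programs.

D1: not dominated (best duration).
D2: not dominated (best ranking).
D3: not dominated (best tuition).
D4: dominated by D3 (tuition 15≤29, stipend 25≥3, duration 2≤4, ranking 42≤42).
D5: dominated by D1 (tuition 45≤62, stipend 6≥5, duration 1≤3, ranking 13≤49).
D6: dominated by D9 (tuition 19≤25, stipend 35≥17, duration 5≤5, ranking 7≤16).
D7: dominated by D3 (tuition 15≤56, stipend 25≥12, duration 2≤3, ranking 42≤49).
D8: not dominated.
D9: not dominated (best stipend).
D10: dominated by D3 (tuition 15≤68, stipend 25≥25, duration 2≤6, ranking 42≤58).

D1, D2, D3, D8, D9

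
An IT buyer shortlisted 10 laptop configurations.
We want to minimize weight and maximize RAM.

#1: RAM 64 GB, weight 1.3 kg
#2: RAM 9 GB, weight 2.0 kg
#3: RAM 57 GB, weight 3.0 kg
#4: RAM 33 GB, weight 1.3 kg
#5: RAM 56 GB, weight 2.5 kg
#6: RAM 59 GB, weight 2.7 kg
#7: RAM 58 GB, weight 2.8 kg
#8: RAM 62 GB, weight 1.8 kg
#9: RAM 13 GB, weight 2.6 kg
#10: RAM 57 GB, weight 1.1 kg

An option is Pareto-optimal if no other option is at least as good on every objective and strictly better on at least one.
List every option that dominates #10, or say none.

none

#1: worse on weight (1.3 vs 1.1).
#2: worse on RAM (9 vs 57).
#3: worse on weight (3.0 vs 1.1).
#4: worse on RAM (33 vs 57).
#5: worse on RAM (56 vs 57).
#6: worse on weight (2.7 vs 1.1).
#7: worse on weight (2.8 vs 1.1).
#8: worse on weight (1.8 vs 1.1).
#9: worse on RAM (13 vs 57).
No option dominates #10.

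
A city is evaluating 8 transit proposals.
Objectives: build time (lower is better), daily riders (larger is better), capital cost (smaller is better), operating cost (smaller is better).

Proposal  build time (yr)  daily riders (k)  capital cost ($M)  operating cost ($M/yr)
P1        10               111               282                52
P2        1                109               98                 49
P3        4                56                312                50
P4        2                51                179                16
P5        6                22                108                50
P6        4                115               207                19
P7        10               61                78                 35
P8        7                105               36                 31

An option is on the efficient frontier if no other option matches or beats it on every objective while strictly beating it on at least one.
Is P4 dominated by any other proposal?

No

P1: worse on build time (10 vs 2).
P2: worse on operating cost (49 vs 16).
P3: worse on build time (4 vs 2).
P5: worse on build time (6 vs 2).
P6: worse on build time (4 vs 2).
P7: worse on build time (10 vs 2).
P8: worse on build time (7 vs 2).
No option is at least as good as P4 on every objective and strictly better on one.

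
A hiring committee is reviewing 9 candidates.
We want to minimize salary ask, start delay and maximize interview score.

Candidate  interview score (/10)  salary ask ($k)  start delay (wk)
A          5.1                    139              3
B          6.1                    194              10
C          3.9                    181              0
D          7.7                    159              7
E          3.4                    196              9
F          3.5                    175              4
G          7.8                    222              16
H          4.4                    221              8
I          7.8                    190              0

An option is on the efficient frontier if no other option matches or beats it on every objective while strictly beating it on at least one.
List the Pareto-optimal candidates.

A, C, D, I

A: not dominated (best salary ask).
B: dominated by D (interview score 7.7≥6.1, salary ask 159≤194, start delay 7≤10).
C: not dominated.
D: not dominated.
E: dominated by A (interview score 5.1≥3.4, salary ask 139≤196, start delay 3≤9).
F: dominated by A (interview score 5.1≥3.5, salary ask 139≤175, start delay 3≤4).
G: dominated by I (interview score 7.8≥7.8, salary ask 190≤222, start delay 0≤16).
H: dominated by A (interview score 5.1≥4.4, salary ask 139≤221, start delay 3≤8).
I: not dominated.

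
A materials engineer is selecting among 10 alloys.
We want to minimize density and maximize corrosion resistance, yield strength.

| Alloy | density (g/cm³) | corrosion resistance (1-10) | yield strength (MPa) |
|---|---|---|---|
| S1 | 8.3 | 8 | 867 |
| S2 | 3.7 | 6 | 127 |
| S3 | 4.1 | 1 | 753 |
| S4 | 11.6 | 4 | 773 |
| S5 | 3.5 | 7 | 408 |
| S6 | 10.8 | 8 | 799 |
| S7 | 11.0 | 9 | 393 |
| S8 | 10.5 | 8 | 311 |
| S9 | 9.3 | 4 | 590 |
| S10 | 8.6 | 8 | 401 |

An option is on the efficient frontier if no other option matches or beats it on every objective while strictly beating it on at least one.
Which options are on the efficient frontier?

S1: not dominated (best yield strength).
S2: dominated by S5 (density 3.5≤3.7, corrosion resistance 7≥6, yield strength 408≥127).
S3: not dominated.
S4: dominated by S1 (density 8.3≤11.6, corrosion resistance 8≥4, yield strength 867≥773).
S5: not dominated (best density).
S6: dominated by S1 (density 8.3≤10.8, corrosion resistance 8≥8, yield strength 867≥799).
S7: not dominated (best corrosion resistance).
S8: dominated by S1 (density 8.3≤10.5, corrosion resistance 8≥8, yield strength 867≥311).
S9: dominated by S1 (density 8.3≤9.3, corrosion resistance 8≥4, yield strength 867≥590).
S10: dominated by S1 (density 8.3≤8.6, corrosion resistance 8≥8, yield strength 867≥401).

S1, S3, S5, S7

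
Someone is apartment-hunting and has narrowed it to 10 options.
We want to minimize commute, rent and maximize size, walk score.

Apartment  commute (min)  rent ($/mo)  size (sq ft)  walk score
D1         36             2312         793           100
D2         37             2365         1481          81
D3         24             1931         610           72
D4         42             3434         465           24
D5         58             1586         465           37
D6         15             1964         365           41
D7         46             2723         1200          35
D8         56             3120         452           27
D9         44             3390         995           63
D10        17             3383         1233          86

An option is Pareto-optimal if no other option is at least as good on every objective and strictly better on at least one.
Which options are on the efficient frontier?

D1, D2, D3, D5, D6, D10

D1: not dominated (best walk score).
D2: not dominated (best size).
D3: not dominated.
D4: dominated by D1 (commute 36≤42, rent 2312≤3434, size 793≥465, walk score 100≥24).
D5: not dominated (best rent).
D6: not dominated (best commute).
D7: dominated by D2 (commute 37≤46, rent 2365≤2723, size 1481≥1200, walk score 81≥35).
D8: dominated by D1 (commute 36≤56, rent 2312≤3120, size 793≥452, walk score 100≥27).
D9: dominated by D2 (commute 37≤44, rent 2365≤3390, size 1481≥995, walk score 81≥63).
D10: not dominated.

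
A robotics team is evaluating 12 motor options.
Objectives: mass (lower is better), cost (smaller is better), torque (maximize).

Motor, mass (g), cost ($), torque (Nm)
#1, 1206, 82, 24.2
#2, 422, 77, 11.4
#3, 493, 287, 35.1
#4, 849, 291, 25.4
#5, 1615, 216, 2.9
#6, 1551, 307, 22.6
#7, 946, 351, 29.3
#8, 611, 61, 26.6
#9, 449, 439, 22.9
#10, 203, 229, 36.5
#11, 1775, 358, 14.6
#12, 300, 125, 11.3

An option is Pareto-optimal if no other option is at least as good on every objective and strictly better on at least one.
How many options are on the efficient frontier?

#1: dominated by #8 (mass 611≤1206, cost 61≤82, torque 26.6≥24.2).
#2: not dominated.
#3: dominated by #10 (mass 203≤493, cost 229≤287, torque 36.5≥35.1).
#4: dominated by #3 (mass 493≤849, cost 287≤291, torque 35.1≥25.4).
#5: dominated by #1 (mass 1206≤1615, cost 82≤216, torque 24.2≥2.9).
#6: dominated by #1 (mass 1206≤1551, cost 82≤307, torque 24.2≥22.6).
#7: dominated by #3 (mass 493≤946, cost 287≤351, torque 35.1≥29.3).
#8: not dominated (best cost).
#9: dominated by #10 (mass 203≤449, cost 229≤439, torque 36.5≥22.9).
#10: not dominated (best mass).
#11: dominated by #1 (mass 1206≤1775, cost 82≤358, torque 24.2≥14.6).
#12: not dominated.
Pareto-optimal: #2, #8, #10, #12 → 4.

4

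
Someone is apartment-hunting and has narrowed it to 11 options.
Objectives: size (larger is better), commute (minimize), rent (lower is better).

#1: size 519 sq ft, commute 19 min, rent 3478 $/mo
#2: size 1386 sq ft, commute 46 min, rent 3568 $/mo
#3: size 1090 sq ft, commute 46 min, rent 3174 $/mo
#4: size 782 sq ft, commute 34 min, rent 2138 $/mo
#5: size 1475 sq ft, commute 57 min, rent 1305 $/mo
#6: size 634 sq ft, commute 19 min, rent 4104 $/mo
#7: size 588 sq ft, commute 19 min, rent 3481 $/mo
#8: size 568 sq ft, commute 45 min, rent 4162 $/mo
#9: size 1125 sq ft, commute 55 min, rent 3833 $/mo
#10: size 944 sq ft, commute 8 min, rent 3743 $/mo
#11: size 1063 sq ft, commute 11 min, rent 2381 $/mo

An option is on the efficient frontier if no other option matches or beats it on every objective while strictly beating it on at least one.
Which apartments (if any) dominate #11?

none

#1: worse on size (519 vs 1063).
#2: worse on commute (46 vs 11).
#3: worse on commute (46 vs 11).
#4: worse on size (782 vs 1063).
#5: worse on commute (57 vs 11).
#6: worse on size (634 vs 1063).
#7: worse on size (588 vs 1063).
#8: worse on size (568 vs 1063).
#9: worse on commute (55 vs 11).
#10: worse on size (944 vs 1063).
No option dominates #11.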